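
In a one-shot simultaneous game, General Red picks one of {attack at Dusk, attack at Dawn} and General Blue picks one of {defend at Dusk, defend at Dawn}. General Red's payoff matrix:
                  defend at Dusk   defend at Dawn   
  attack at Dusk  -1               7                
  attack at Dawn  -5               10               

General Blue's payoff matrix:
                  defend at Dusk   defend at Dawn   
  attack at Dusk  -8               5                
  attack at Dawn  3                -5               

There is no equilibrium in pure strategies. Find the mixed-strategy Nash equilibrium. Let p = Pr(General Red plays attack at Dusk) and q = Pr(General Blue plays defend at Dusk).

General Blue's indifference between defend at Dusk and defend at Dawn determines General Red's mixing probability p:
  General Blue's payoff from defend at Dusk: p·(-8) + (1−p)·3 = -11p + 3
  General Blue's payoff from defend at Dawn: p·5 + (1−p)·(-5) = 10p - 5
  -11p + 3 = 10p - 5  ⇒  -21p = -8  ⇒  p = 8/21.
General Blue's mix must leave General Red indifferent between attack at Dusk and attack at Dawn.
  General Red's payoff to attack at Dusk: q·(-1) + (1−q)·7 = -8q + 7
  General Red's payoff to attack at Dawn: q·(-5) + (1−q)·10 = -15q + 10
  -8q + 7 = -15q + 10  ⇒  7q = 3  ⇒  q = 3/7.

p = 8/21, q = 3/7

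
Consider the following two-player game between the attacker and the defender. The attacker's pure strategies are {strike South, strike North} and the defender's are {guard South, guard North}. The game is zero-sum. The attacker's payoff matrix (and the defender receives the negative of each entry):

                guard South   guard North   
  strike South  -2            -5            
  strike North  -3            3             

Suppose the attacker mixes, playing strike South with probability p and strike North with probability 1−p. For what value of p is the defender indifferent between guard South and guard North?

In a mixed equilibrium the defender is indifferent between guard South and guard North; this condition fixes p.
  the defender's expected payoff from guard South: p·2 + (1−p)·3 = -p + 3
  the defender's expected payoff from guard North: p·5 + (1−p)·(-3) = 8p - 3
  -p + 3 = 8p - 3  ⇒  -9p = -6  ⇒  p = 2/3.

p = 2/3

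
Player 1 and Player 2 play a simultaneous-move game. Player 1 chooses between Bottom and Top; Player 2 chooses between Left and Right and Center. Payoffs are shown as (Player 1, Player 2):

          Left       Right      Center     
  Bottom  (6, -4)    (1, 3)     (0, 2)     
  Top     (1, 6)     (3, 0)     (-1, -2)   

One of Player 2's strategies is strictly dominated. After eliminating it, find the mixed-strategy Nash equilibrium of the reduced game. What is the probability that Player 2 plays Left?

q = 2/7

Player 2's strategy Center is strictly dominated by Right: 3 > 2 and 0 > -2. Eliminate Center.
Player 2's mix must leave Player 1 indifferent between Bottom and Top.
  Player 1's payoff from Bottom: q·6 + (1−q)·1 = 5q + 1
  Player 1's payoff from Top: q·1 + (1−q)·3 = -2q + 3
  5q + 1 = -2q + 3  ⇒  7q = 2  ⇒  q = 2/7.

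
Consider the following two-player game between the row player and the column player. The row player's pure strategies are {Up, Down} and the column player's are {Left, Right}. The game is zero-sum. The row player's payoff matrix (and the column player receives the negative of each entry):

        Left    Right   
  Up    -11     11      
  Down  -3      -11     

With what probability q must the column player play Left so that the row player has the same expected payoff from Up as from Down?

q = 11/15

For the row player to be willing to mix, the row player must be indifferent between Up and Down, which pins down the column player's mix.
  the row player's expected payoff from Up: q·(-11) + (1−q)·11 = -22q + 11
  the row player's expected payoff from Down: q·(-3) + (1−q)·(-11) = 8q - 11
  -22q + 11 = 8q - 11  ⇒  -30q = -22  ⇒  q = 11/15.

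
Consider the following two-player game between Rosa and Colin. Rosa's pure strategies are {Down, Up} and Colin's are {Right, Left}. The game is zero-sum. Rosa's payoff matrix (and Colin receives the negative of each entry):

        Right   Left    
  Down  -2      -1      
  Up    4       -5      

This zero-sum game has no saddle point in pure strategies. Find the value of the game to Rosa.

v = -7/5

Rosa's indifference between Down and Up determines Colin's mixing probability q:
  Rosa's expected payoff from Down: q·(-2) + (1−q)·(-1) = -q - 1
  Rosa's expected payoff from Up: q·4 + (1−q)·(-5) = 9q - 5
  -q - 1 = 9q - 5  ⇒  -10q = -4  ⇒  q = 2/5.
The value is Rosa's expected payoff against this mix (using Down): (2/5)·(-2) + (3/5)·(-1) = -7/5.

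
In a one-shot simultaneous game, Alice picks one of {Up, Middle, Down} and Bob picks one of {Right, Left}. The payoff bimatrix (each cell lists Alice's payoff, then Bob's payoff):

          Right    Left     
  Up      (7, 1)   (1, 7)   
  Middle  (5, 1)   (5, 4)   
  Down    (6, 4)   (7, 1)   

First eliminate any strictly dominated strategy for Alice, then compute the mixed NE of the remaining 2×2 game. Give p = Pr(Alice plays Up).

p = 1/3

Alice's strategy Middle is strictly dominated by Down: 6 > 5 and 7 > 5. Eliminate Middle.
Bob's indifference between Right and Left determines Alice's mixing probability p:
  Bob's payoff to Right: p·1 + (1−p)·4 = -3p + 4
  Bob's payoff to Left: p·7 + (1−p)·1 = 6p + 1
  -3p + 4 = 6p + 1  ⇒  -9p = -3  ⇒  p = 1/3.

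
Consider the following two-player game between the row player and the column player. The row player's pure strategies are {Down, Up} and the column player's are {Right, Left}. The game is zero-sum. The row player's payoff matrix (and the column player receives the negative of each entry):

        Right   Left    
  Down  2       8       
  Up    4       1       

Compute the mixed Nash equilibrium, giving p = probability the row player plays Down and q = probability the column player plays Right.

p = 1/3, q = 7/9

Set the column player's expected payoff from Right equal to that from Left:
  the column player's expected payoff from Right: p·(-2) + (1−p)·(-4) = 2p - 4
  the column player's expected payoff from Left: p·(-8) + (1−p)·(-1) = -7p - 1
  2p - 4 = -7p - 1  ⇒  9p = 3  ⇒  p = 1/3.
In a mixed equilibrium the row player is indifferent between Down and Up; this condition fixes q.
  the row player's payoff from Down: q·2 + (1−q)·8 = -6q + 8
  the row player's payoff from Up: q·4 + (1−q)·1 = 3q + 1
  -6q + 8 = 3q + 1  ⇒  -9q = -7  ⇒  q = 7/9.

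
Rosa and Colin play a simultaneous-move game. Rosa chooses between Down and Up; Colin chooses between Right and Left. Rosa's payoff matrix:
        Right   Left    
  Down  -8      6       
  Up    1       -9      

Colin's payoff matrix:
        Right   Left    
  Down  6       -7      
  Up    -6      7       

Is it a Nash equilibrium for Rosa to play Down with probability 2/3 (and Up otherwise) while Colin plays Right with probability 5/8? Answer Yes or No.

Given Rosa's mix p = 2/3, Colin's payoff from Right is 2 but from Left is -7/3. Colin strictly prefers Right, so Colin would not mix.
So the proposed profile is not a Nash equilibrium.

No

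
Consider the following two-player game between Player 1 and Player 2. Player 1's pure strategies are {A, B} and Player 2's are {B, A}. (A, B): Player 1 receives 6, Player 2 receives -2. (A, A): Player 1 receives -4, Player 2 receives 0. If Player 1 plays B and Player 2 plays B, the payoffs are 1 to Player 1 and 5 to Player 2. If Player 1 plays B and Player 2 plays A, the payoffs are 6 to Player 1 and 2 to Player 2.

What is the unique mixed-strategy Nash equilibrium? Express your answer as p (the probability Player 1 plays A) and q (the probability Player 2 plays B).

Player 2's indifference between B and A determines Player 1's mixing probability p:
  Player 2's payoff from B: p·(-2) + (1−p)·5 = -7p + 5
  Player 2's payoff from A: p·0 + (1−p)·2 = -2p + 2
  -7p + 5 = -2p + 2  ⇒  -5p = -3  ⇒  p = 3/5.
Player 1's indifference between A and B determines Player 2's mixing probability q:
  Player 1's expected payoff from A: q·6 + (1−q)·(-4) = 10q - 4
  Player 1's expected payoff from B: q·1 + (1−q)·6 = -5q + 6
  10q - 4 = -5q + 6  ⇒  15q = 10  ⇒  q = 2/3.

p = 3/5, q = 2/3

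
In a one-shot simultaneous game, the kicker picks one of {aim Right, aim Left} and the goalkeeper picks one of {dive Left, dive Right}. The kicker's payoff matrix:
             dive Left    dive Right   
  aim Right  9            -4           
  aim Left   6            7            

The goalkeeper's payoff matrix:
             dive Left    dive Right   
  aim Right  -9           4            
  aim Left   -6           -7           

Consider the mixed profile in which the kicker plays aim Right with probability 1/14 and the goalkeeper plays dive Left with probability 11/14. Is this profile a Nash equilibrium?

Check the goalkeeper's indifference given the kicker's mix p = 1/14:
  payoff from dive Left = -87/14; payoff from dive Right = -87/14 — equal.
Check the kicker's indifference given the goalkeeper's mix q = 11/14:
  payoff from aim Right = 87/14; payoff from aim Left = 87/14 — equal.
Both players are indifferent, so neither can profitably deviate.

Yes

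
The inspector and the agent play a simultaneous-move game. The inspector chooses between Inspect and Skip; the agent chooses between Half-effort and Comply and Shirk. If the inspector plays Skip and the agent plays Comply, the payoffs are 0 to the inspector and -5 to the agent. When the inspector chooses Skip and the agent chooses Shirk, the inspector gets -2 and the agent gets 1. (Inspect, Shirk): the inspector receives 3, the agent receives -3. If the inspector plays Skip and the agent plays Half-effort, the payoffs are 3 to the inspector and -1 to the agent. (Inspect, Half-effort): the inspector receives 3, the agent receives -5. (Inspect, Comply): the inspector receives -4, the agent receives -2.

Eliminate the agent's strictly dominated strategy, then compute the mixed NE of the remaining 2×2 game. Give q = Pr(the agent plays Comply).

The agent's strategy Half-effort is strictly dominated by Shirk: -3 > -5 and 1 > -1. Eliminate Half-effort.
The agent's mix must leave the inspector indifferent between Inspect and Skip.
  the inspector's payoff to Inspect: q·(-4) + (1−q)·3 = -7q + 3
  the inspector's payoff to Skip: q·0 + (1−q)·(-2) = 2q - 2
  -7q + 3 = 2q - 2  ⇒  -9q = -5  ⇒  q = 5/9.

q = 5/9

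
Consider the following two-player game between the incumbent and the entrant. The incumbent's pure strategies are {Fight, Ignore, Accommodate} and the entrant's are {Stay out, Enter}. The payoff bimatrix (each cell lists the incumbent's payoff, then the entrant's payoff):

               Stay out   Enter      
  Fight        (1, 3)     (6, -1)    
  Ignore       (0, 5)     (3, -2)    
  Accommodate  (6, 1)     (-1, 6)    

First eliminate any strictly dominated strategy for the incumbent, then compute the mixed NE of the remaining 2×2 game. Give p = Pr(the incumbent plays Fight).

The incumbent's strategy Ignore is strictly dominated by Fight: 1 > 0 and 6 > 3. Eliminate Ignore.
For the entrant to be willing to mix, the entrant must be indifferent between Stay out and Enter, which pins down the incumbent's mix.
  the entrant's payoff from Stay out: p·3 + (1−p)·1 = 2p + 1
  the entrant's payoff from Enter: p·(-1) + (1−p)·6 = -7p + 6
  2p + 1 = -7p + 6  ⇒  9p = 5  ⇒  p = 5/9.

p = 5/9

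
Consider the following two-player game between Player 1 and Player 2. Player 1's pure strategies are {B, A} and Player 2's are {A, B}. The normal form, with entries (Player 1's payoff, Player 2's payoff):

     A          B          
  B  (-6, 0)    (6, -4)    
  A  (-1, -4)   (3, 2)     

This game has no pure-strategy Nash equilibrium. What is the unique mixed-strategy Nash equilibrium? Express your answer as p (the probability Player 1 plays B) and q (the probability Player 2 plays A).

p = 3/5, q = 3/8

Player 2's indifference between A and B determines Player 1's mixing probability p:
  Player 2's expected payoff from A: p·0 + (1−p)·(-4) = 4p - 4
  Player 2's expected payoff from B: p·(-4) + (1−p)·2 = -6p + 2
  4p - 4 = -6p + 2  ⇒  10p = 6  ⇒  p = 3/5.
Player 1's indifference between B and A determines Player 2's mixing probability q:
  Player 1's expected payoff from B: q·(-6) + (1−q)·6 = -12q + 6
  Player 1's expected payoff from A: q·(-1) + (1−q)·3 = -4q + 3
  -12q + 6 = -4q + 3  ⇒  -8q = -3  ⇒  q = 3/8.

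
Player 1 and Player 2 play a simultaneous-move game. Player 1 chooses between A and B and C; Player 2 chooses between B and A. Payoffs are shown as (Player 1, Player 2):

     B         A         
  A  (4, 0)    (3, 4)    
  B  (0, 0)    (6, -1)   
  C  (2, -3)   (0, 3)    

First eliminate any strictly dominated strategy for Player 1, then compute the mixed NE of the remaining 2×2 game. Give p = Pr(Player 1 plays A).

p = 1/5

Player 1's strategy C is strictly dominated by A: 4 > 2 and 3 > 0. Eliminate C.
Player 2's indifference between B and A determines Player 1's mixing probability p:
  Player 2's payoff from B: p·0 + (1−p)·0 = 0
  Player 2's payoff from A: p·4 + (1−p)·(-1) = 5p - 1
  0 = 5p - 1  ⇒  -5p = -1  ⇒  p = 1/5.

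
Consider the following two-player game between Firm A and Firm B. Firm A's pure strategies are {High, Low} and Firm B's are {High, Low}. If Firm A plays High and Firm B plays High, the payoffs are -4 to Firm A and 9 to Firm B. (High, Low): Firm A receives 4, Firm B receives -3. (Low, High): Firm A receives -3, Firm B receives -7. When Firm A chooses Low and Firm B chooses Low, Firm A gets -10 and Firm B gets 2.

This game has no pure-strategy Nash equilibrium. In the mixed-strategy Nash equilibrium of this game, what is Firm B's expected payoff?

-1/7

In a mixed equilibrium Firm B is indifferent between High and Low; this condition fixes p.
  Firm B's payoff from High: p·9 + (1−p)·(-7) = 16p - 7
  Firm B's payoff from Low: p·(-3) + (1−p)·2 = -5p + 2
  16p - 7 = -5p + 2  ⇒  21p = 9  ⇒  p = 3/7.
At equilibrium Firm B is indifferent across columns, so Firm B's payoff equals the payoff from High: (3/7)·9 + (4/7)·(-7) = -1/7.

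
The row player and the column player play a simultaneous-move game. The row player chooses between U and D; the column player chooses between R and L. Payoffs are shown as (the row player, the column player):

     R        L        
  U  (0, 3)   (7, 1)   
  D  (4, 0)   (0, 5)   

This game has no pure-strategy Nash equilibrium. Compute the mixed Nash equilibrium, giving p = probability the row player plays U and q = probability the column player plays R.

p = 5/7, q = 7/11

For the column player to be willing to mix, the column player must be indifferent between R and L, which pins down the row player's mix.
  the column player's payoff to R: p·3 + (1−p)·0 = 3p
  the column player's payoff to L: p·1 + (1−p)·5 = -4p + 5
  3p = -4p + 5  ⇒  7p = 5  ⇒  p = 5/7.
The row player's indifference between U and D determines the column player's mixing probability q:
  the row player's expected payoff from U: q·0 + (1−q)·7 = -7q + 7
  the row player's expected payoff from D: q·4 + (1−q)·0 = 4q
  -7q + 7 = 4q  ⇒  -11q = -7  ⇒  q = 7/11.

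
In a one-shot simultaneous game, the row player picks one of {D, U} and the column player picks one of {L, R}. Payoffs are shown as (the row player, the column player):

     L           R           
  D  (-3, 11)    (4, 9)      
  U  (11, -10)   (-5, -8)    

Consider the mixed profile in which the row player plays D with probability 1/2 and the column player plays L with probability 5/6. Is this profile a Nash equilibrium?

Given the column player's mix q = 5/6, the row player's payoff from D is -11/6 but from U is 25/3. The row player strictly prefers U, so the row player would not mix.
So the proposed profile is not a Nash equilibrium.

No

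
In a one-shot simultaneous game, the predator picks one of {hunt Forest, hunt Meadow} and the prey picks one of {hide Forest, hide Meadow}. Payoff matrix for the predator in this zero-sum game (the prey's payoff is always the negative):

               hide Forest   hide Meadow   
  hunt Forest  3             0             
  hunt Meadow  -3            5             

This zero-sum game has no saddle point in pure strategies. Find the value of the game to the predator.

For the predator to be willing to mix, the predator must be indifferent between hunt Forest and hunt Meadow, which pins down the prey's mix.
  the predator's expected payoff from hunt Forest: q·3 + (1−q)·0 = 3q
  the predator's expected payoff from hunt Meadow: q·(-3) + (1−q)·5 = -8q + 5
  3q = -8q + 5  ⇒  11q = 5  ⇒  q = 5/11.
The value is the predator's expected payoff against this mix (using hunt Forest): (5/11)·3 + (6/11)·0 = 15/11.

v = 15/11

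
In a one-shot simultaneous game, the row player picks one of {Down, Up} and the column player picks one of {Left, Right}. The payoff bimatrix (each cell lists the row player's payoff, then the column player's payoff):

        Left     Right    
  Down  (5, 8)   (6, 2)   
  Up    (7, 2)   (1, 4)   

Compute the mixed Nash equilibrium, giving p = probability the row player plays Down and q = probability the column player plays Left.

p = 1/4, q = 5/7

The row player's mix must leave the column player indifferent between Left and Right.
  the column player's expected payoff from Left: p·8 + (1−p)·2 = 6p + 2
  the column player's expected payoff from Right: p·2 + (1−p)·4 = -2p + 4
  6p + 2 = -2p + 4  ⇒  8p = 2  ⇒  p = 1/4.
The row player's indifference between Down and Up determines the column player's mixing probability q:
  the row player's payoff to Down: q·5 + (1−q)·6 = -q + 6
  the row player's payoff to Up: q·7 + (1−q)·1 = 6q + 1
  -q + 6 = 6q + 1  ⇒  -7q = -5  ⇒  q = 5/7.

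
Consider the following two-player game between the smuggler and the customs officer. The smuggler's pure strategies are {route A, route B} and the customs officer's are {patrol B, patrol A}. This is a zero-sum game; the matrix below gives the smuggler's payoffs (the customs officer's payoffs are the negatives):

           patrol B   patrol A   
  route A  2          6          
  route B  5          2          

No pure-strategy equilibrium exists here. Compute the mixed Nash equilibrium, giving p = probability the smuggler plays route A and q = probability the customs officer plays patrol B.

In a mixed equilibrium the customs officer is indifferent between patrol B and patrol A; this condition fixes p.
  the customs officer's payoff to patrol B: p·(-2) + (1−p)·(-5) = 3p - 5
  the customs officer's payoff to patrol A: p·(-6) + (1−p)·(-2) = -4p - 2
  3p - 5 = -4p - 2  ⇒  7p = 3  ⇒  p = 3/7.
Set the smuggler's expected payoff from route A equal to that from route B:
  the smuggler's payoff from route A: q·2 + (1−q)·6 = -4q + 6
  the smuggler's payoff from route B: q·5 + (1−q)·2 = 3q + 2
  -4q + 6 = 3q + 2  ⇒  -7q = -4  ⇒  q = 4/7.

p = 3/7, q = 4/7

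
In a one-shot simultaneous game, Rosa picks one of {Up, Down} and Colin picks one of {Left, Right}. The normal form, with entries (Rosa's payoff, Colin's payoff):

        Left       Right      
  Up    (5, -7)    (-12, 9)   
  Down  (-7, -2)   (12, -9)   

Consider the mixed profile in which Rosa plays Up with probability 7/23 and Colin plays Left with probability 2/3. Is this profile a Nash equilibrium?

Check Colin's indifference given Rosa's mix p = 7/23:
  payoff from Left = -81/23; payoff from Right = -81/23 — equal.
Check Rosa's indifference given Colin's mix q = 2/3:
  payoff from Up = -2/3; payoff from Down = -2/3 — equal.
Both players are indifferent, so neither can profitably deviate.

Yes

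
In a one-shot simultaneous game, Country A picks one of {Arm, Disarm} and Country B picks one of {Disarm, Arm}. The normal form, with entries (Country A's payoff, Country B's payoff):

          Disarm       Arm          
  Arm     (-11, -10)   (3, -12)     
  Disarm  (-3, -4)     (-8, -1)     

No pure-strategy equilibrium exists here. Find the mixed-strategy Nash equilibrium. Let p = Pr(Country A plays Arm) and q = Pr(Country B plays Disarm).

In a mixed equilibrium Country B is indifferent between Disarm and Arm; this condition fixes p.
  Country B's payoff to Disarm: p·(-10) + (1−p)·(-4) = -6p - 4
  Country B's payoff to Arm: p·(-12) + (1−p)·(-1) = -11p - 1
  -6p - 4 = -11p - 1  ⇒  5p = 3  ⇒  p = 3/5.
In a mixed equilibrium Country A is indifferent between Arm and Disarm; this condition fixes q.
  Country A's expected payoff from Arm: q·(-11) + (1−q)·3 = -14q + 3
  Country A's expected payoff from Disarm: q·(-3) + (1−q)·(-8) = 5q - 8
  -14q + 3 = 5q - 8  ⇒  -19q = -11  ⇒  q = 11/19.

p = 3/5, q = 11/19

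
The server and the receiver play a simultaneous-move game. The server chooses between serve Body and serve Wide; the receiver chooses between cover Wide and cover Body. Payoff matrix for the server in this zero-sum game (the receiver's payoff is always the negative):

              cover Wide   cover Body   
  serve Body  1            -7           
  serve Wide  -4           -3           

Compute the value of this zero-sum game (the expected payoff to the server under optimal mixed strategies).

v = -31/9

The receiver's mix must leave the server indifferent between serve Body and serve Wide.
  the server's expected payoff from serve Body: q·1 + (1−q)·(-7) = 8q - 7
  the server's expected payoff from serve Wide: q·(-4) + (1−q)·(-3) = -q - 3
  8q - 7 = -q - 3  ⇒  9q = 4  ⇒  q = 4/9.
The value is the server's expected payoff against this mix (using serve Body): (4/9)·1 + (5/9)·(-7) = -31/9.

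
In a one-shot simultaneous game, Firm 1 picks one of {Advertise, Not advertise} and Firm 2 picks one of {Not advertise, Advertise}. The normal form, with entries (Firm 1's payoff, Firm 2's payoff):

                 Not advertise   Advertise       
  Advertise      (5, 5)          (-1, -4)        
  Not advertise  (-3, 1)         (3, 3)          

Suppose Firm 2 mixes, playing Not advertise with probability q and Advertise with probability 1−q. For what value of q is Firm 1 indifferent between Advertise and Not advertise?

Set Firm 1's expected payoff from Advertise equal to that from Not advertise:
  Firm 1's expected payoff from Advertise: q·5 + (1−q)·(-1) = 6q - 1
  Firm 1's expected payoff from Not advertise: q·(-3) + (1−q)·3 = -6q + 3
  6q - 1 = -6q + 3  ⇒  12q = 4  ⇒  q = 1/3.

q = 1/3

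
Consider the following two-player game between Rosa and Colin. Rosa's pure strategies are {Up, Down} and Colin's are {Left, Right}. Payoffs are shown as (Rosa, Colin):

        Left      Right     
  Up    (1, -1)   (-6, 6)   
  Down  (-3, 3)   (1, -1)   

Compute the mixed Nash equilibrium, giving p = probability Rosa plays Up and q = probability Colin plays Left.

Colin's indifference between Left and Right determines Rosa's mixing probability p:
  Colin's expected payoff from Left: p·(-1) + (1−p)·3 = -4p + 3
  Colin's expected payoff from Right: p·6 + (1−p)·(-1) = 7p - 1
  -4p + 3 = 7p - 1  ⇒  -11p = -4  ⇒  p = 4/11.
Rosa's indifference between Up and Down determines Colin's mixing probability q:
  Rosa's payoff to Up: q·1 + (1−q)·(-6) = 7q - 6
  Rosa's payoff to Down: q·(-3) + (1−q)·1 = -4q + 1
  7q - 6 = -4q + 1  ⇒  11q = 7  ⇒  q = 7/11.

p = 4/11, q = 7/11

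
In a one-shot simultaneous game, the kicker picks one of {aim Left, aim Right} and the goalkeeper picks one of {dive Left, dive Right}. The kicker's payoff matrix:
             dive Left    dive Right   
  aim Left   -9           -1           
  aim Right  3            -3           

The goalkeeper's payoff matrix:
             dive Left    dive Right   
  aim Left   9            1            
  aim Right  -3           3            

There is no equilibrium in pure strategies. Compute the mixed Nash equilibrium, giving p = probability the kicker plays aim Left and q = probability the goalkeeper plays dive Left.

p = 3/7, q = 1/7

The kicker's mix must leave the goalkeeper indifferent between dive Left and dive Right.
  the goalkeeper's payoff from dive Left: p·9 + (1−p)·(-3) = 12p - 3
  the goalkeeper's payoff from dive Right: p·1 + (1−p)·3 = -2p + 3
  12p - 3 = -2p + 3  ⇒  14p = 6  ⇒  p = 3/7.
Set the kicker's expected payoff from aim Left equal to that from aim Right:
  the kicker's payoff from aim Left: q·(-9) + (1−q)·(-1) = -8q - 1
  the kicker's payoff from aim Right: q·3 + (1−q)·(-3) = 6q - 3
  -8q - 1 = 6q - 3  ⇒  -14q = -2  ⇒  q = 1/7.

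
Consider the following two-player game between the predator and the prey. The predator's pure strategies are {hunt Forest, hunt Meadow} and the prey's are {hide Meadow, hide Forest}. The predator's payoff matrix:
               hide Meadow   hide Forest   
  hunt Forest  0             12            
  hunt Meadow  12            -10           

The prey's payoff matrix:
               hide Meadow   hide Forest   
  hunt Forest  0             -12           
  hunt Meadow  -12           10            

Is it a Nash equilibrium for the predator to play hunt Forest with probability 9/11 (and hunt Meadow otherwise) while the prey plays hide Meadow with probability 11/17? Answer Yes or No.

Given the predator's mix p = 9/11, the prey's payoff from hide Meadow is -24/11 but from hide Forest is -8. The prey strictly prefers hide Meadow, so the prey would not mix.
So the proposed profile is not a Nash equilibrium.

No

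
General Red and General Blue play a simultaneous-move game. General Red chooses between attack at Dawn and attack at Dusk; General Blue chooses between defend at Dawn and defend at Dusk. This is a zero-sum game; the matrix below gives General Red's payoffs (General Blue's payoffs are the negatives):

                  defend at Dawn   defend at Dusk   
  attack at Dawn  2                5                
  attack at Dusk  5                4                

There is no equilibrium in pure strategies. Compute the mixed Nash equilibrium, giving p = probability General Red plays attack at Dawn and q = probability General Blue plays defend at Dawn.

p = 1/4, q = 1/4

Set General Blue's expected payoff from defend at Dawn equal to that from defend at Dusk:
  General Blue's payoff to defend at Dawn: p·(-2) + (1−p)·(-5) = 3p - 5
  General Blue's payoff to defend at Dusk: p·(-5) + (1−p)·(-4) = -p - 4
  3p - 5 = -p - 4  ⇒  4p = 1  ⇒  p = 1/4.
For General Red to be willing to mix, General Red must be indifferent between attack at Dawn and attack at Dusk, which pins down General Blue's mix.
  General Red's payoff from attack at Dawn: q·2 + (1−q)·5 = -3q + 5
  General Red's payoff from attack at Dusk: q·5 + (1−q)·4 = q + 4
  -3q + 5 = q + 4  ⇒  -4q = -1  ⇒  q = 1/4.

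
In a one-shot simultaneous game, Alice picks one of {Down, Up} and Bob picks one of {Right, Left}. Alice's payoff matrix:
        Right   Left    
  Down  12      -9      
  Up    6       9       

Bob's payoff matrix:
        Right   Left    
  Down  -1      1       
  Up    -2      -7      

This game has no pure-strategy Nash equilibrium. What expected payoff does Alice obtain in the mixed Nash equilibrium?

27/4

Set Alice's expected payoff from Down equal to that from Up:
  Alice's payoff from Down: q·12 + (1−q)·(-9) = 21q - 9
  Alice's payoff from Up: q·6 + (1−q)·9 = -3q + 9
  21q - 9 = -3q + 9  ⇒  24q = 18  ⇒  q = 3/4.
At equilibrium Alice is indifferent across rows, so Alice's payoff equals the payoff from Down: (3/4)·12 + (1/4)·(-9) = 27/4.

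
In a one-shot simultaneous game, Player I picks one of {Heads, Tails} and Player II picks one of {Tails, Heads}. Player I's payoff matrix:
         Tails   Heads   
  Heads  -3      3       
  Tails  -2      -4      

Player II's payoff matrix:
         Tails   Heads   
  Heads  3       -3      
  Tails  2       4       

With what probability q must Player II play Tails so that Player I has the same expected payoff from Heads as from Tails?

q = 7/8

Set Player I's expected payoff from Heads equal to that from Tails:
  Player I's expected payoff from Heads: q·(-3) + (1−q)·3 = -6q + 3
  Player I's expected payoff from Tails: q·(-2) + (1−q)·(-4) = 2q - 4
  -6q + 3 = 2q - 4  ⇒  -8q = -7  ⇒  q = 7/8.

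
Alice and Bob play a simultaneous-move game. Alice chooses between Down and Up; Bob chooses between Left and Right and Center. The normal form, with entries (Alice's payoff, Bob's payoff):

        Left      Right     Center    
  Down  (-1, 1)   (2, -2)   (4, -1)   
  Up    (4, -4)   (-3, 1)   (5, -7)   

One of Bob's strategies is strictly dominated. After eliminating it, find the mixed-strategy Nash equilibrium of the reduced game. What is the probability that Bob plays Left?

Bob's strategy Center is strictly dominated by Left: 1 > -1 and -4 > -7. Eliminate Center.
Bob's mix must leave Alice indifferent between Down and Up.
  Alice's expected payoff from Down: q·(-1) + (1−q)·2 = -3q + 2
  Alice's expected payoff from Up: q·4 + (1−q)·(-3) = 7q - 3
  -3q + 2 = 7q - 3  ⇒  -10q = -5  ⇒  q = 1/2.

q = 1/2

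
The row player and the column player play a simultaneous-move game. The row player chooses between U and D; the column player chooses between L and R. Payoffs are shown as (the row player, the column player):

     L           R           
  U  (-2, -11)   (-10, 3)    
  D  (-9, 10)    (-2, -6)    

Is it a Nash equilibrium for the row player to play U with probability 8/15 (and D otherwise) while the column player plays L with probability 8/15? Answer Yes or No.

Yes

Check the column player's indifference given the row player's mix p = 8/15:
  payoff from L = -6/5; payoff from R = -6/5 — equal.
Check the row player's indifference given the column player's mix q = 8/15:
  payoff from U = -86/15; payoff from D = -86/15 — equal.
Both players are indifferent, so neither can profitably deviate.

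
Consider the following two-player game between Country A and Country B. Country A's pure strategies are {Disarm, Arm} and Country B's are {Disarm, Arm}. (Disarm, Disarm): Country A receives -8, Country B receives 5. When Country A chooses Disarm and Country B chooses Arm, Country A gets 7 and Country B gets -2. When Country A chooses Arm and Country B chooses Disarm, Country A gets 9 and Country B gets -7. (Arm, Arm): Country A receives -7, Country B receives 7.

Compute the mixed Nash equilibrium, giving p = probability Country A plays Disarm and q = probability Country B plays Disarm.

p = 2/3, q = 14/31

In a mixed equilibrium Country B is indifferent between Disarm and Arm; this condition fixes p.
  Country B's expected payoff from Disarm: p·5 + (1−p)·(-7) = 12p - 7
  Country B's expected payoff from Arm: p·(-2) + (1−p)·7 = -9p + 7
  12p - 7 = -9p + 7  ⇒  21p = 14  ⇒  p = 2/3.
In a mixed equilibrium Country A is indifferent between Disarm and Arm; this condition fixes q.
  Country A's payoff to Disarm: q·(-8) + (1−q)·7 = -15q + 7
  Country A's payoff to Arm: q·9 + (1−q)·(-7) = 16q - 7
  -15q + 7 = 16q - 7  ⇒  -31q = -14  ⇒  q = 14/31.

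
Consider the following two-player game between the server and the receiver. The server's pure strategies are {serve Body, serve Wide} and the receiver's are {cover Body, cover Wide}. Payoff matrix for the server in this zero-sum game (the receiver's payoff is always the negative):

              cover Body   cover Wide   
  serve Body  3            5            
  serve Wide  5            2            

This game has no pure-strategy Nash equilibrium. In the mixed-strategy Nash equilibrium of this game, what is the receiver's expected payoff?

The receiver's indifference between cover Body and cover Wide determines the server's mixing probability p:
  the receiver's expected payoff from cover Body: p·(-3) + (1−p)·(-5) = 2p - 5
  the receiver's expected payoff from cover Wide: p·(-5) + (1−p)·(-2) = -3p - 2
  2p - 5 = -3p - 2  ⇒  5p = 3  ⇒  p = 3/5.
At equilibrium the receiver is indifferent across columns, so the receiver's payoff equals the payoff from cover Body: (3/5)·(-3) + (2/5)·(-5) = -19/5.

-19/5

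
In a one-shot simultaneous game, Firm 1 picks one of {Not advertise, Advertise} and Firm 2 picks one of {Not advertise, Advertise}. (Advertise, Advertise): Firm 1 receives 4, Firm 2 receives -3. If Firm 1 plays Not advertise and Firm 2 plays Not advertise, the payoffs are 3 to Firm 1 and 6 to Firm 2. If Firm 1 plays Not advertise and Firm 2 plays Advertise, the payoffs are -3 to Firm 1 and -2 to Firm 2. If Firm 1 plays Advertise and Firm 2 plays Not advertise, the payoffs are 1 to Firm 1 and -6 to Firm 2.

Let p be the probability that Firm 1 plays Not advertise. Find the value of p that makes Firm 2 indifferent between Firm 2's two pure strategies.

Firm 1's mix must leave Firm 2 indifferent between Not advertise and Advertise.
  Firm 2's payoff to Not advertise: p·6 + (1−p)·(-6) = 12p - 6
  Firm 2's payoff to Advertise: p·(-2) + (1−p)·(-3) = p - 3
  12p - 6 = p - 3  ⇒  11p = 3  ⇒  p = 3/11.

p = 3/11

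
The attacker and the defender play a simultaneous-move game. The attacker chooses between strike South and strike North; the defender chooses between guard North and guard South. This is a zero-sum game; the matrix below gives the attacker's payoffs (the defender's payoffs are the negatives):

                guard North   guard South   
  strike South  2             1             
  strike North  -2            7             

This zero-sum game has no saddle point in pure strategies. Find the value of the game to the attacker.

v = 8/5

The defender's mix must leave the attacker indifferent between strike South and strike North.
  the attacker's expected payoff from strike South: q·2 + (1−q)·1 = q + 1
  the attacker's expected payoff from strike North: q·(-2) + (1−q)·7 = -9q + 7
  q + 1 = -9q + 7  ⇒  10q = 6  ⇒  q = 3/5.
The value is the attacker's expected payoff against this mix (using strike South): (3/5)·2 + (2/5)·1 = 8/5.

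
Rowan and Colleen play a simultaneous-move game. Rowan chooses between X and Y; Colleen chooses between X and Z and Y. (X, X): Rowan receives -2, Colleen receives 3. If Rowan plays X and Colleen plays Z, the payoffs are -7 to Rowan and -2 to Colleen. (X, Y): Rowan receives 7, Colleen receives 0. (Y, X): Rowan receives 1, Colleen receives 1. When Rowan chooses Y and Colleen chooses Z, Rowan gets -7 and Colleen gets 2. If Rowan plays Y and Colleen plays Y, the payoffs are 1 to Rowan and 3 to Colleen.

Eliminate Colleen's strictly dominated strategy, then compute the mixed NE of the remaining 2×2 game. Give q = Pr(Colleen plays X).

Colleen's strategy Z is strictly dominated by Y: 0 > -2 and 3 > 2. Eliminate Z.
For Rowan to be willing to mix, Rowan must be indifferent between X and Y, which pins down Colleen's mix.
  Rowan's payoff from X: q·(-2) + (1−q)·7 = -9q + 7
  Rowan's payoff from Y: q·1 + (1−q)·1 = 1
  -9q + 7 = 1  ⇒  -9q = -6  ⇒  q = 2/3.

q = 2/3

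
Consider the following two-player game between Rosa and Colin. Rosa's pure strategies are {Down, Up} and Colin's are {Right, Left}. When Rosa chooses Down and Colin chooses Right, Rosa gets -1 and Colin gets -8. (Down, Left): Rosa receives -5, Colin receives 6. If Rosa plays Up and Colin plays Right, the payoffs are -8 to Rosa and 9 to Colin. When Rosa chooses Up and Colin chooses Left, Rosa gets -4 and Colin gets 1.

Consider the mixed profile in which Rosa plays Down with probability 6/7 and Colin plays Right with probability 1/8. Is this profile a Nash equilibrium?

Given Rosa's mix p = 6/7, Colin's payoff from Right is -39/7 but from Left is 37/7. Colin strictly prefers Left, so Colin would not mix.
So the proposed profile is not a Nash equilibrium.

No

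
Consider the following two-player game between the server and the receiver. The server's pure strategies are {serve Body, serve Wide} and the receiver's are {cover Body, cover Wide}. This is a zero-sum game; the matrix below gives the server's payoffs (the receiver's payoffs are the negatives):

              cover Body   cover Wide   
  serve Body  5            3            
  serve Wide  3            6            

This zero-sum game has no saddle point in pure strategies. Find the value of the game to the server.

v = 21/5

In a mixed equilibrium the server is indifferent between serve Body and serve Wide; this condition fixes q.
  the server's payoff to serve Body: q·5 + (1−q)·3 = 2q + 3
  the server's payoff to serve Wide: q·3 + (1−q)·6 = -3q + 6
  2q + 3 = -3q + 6  ⇒  5q = 3  ⇒  q = 3/5.
The value is the server's expected payoff against this mix (using serve Body): (3/5)·5 + (2/5)·3 = 21/5.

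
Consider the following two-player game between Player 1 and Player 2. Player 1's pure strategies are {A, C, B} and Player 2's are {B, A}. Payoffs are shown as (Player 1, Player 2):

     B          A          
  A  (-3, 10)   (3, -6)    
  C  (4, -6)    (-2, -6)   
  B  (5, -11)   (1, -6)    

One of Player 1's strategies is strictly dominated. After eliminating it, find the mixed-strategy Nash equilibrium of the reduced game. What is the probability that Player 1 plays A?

p = 5/21

Player 1's strategy C is strictly dominated by B: 5 > 4 and 1 > -2. Eliminate C.
Player 1's mix must leave Player 2 indifferent between B and A.
  Player 2's payoff to B: p·10 + (1−p)·(-11) = 21p - 11
  Player 2's payoff to A: p·(-6) + (1−p)·(-6) = -6
  21p - 11 = -6  ⇒  21p = 5  ⇒  p = 5/21.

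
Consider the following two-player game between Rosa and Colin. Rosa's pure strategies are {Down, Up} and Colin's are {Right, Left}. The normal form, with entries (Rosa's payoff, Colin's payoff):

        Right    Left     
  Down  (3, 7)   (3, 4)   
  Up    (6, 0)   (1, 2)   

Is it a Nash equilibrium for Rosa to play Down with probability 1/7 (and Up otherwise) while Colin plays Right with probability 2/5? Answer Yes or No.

No

Given Rosa's mix p = 1/7, Colin's payoff from Right is 1 but from Left is 16/7. Colin strictly prefers Left, so Colin would not mix.
So the proposed profile is not a Nash equilibrium.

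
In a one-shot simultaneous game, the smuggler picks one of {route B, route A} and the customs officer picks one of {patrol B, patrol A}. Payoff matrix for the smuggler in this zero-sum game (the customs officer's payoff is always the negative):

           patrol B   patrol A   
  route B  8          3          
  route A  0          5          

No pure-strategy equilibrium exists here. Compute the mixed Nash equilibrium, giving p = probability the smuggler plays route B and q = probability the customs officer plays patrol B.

For the customs officer to be willing to mix, the customs officer must be indifferent between patrol B and patrol A, which pins down the smuggler's mix.
  the customs officer's expected payoff from patrol B: p·(-8) + (1−p)·0 = -8p
  the customs officer's expected payoff from patrol A: p·(-3) + (1−p)·(-5) = 2p - 5
  -8p = 2p - 5  ⇒  -10p = -5  ⇒  p = 1/2.
The customs officer's mix must leave the smuggler indifferent between route B and route A.
  the smuggler's payoff to route B: q·8 + (1−q)·3 = 5q + 3
  the smuggler's payoff to route A: q·0 + (1−q)·5 = -5q + 5
  5q + 3 = -5q + 5  ⇒  10q = 2  ⇒  q = 1/5.

p = 1/2, q = 1/5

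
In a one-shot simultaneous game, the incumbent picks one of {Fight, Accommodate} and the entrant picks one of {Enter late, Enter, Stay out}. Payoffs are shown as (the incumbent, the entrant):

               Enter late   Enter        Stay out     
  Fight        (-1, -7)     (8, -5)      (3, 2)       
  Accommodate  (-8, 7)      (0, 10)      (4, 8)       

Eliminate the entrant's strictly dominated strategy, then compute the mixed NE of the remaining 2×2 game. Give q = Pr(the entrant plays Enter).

q = 1/9

The entrant's strategy Enter late is strictly dominated by Enter: -5 > -7 and 10 > 7. Eliminate Enter late.
In a mixed equilibrium the incumbent is indifferent between Fight and Accommodate; this condition fixes q.
  the incumbent's expected payoff from Fight: q·8 + (1−q)·3 = 5q + 3
  the incumbent's expected payoff from Accommodate: q·0 + (1−q)·4 = -4q + 4
  5q + 3 = -4q + 4  ⇒  9q = 1  ⇒  q = 1/9.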